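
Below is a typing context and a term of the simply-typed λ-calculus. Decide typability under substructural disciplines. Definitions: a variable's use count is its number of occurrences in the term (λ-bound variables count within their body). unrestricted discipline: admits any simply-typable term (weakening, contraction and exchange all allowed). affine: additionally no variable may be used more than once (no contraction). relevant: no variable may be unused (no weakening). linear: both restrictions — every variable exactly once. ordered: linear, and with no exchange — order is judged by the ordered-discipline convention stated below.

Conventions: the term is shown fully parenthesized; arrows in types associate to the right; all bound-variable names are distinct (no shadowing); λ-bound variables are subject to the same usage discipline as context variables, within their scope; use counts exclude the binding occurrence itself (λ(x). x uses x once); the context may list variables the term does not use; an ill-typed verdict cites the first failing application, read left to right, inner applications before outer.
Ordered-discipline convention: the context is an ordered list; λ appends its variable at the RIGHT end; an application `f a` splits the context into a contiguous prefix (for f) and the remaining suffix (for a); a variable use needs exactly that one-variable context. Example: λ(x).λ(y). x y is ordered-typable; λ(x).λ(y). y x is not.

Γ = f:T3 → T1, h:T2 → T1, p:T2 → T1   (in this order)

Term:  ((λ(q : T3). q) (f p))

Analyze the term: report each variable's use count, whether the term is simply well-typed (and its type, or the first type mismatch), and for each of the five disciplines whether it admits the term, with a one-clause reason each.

variable uses: f: 1×, h: 0×, p: 1×, q [bound]: 1×
use order (left to right): q, f, p
typing: ill-typed: a function awaiting T3 gets T2 → T1
ordered: ✗, a type mismatch blocks all five
linear: ✗, the type mismatch rejects it
affine: ✗, not simply typable
relevant: ✗, fails simple typing
unrestricted: ✗, a type mismatch blocks all five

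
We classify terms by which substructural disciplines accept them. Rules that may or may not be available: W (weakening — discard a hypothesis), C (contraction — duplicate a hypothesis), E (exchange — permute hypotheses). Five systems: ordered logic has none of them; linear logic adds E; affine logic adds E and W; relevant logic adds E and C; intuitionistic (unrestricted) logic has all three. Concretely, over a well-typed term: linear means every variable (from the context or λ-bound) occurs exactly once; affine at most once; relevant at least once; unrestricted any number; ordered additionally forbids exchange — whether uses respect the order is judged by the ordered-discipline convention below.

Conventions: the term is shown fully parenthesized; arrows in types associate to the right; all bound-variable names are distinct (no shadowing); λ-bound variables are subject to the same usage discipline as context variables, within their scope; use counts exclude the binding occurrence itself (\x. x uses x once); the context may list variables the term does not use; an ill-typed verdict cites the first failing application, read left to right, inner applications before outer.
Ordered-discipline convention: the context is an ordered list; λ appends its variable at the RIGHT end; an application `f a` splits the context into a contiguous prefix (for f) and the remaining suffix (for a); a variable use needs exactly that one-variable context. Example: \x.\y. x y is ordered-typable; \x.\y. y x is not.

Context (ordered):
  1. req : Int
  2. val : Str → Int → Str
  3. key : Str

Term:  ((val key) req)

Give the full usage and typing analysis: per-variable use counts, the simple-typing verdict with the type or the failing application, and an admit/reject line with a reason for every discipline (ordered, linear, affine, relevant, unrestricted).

counts: req: 1; val: 1; key: 1
uses in reading order: val, key, req
typing: well-typed at Str
ordered ✗ (no contiguous prefix/suffix split fits val, key, req)
linear ✓ (exactly-once usage across req, val, key)
affine ✓ (req, val, key: no repeats, contraction unneeded)
relevant ✓ (req, val, key: all used, weakening unneeded)
unrestricted ✓ (well-typed at Str; no restrictions here)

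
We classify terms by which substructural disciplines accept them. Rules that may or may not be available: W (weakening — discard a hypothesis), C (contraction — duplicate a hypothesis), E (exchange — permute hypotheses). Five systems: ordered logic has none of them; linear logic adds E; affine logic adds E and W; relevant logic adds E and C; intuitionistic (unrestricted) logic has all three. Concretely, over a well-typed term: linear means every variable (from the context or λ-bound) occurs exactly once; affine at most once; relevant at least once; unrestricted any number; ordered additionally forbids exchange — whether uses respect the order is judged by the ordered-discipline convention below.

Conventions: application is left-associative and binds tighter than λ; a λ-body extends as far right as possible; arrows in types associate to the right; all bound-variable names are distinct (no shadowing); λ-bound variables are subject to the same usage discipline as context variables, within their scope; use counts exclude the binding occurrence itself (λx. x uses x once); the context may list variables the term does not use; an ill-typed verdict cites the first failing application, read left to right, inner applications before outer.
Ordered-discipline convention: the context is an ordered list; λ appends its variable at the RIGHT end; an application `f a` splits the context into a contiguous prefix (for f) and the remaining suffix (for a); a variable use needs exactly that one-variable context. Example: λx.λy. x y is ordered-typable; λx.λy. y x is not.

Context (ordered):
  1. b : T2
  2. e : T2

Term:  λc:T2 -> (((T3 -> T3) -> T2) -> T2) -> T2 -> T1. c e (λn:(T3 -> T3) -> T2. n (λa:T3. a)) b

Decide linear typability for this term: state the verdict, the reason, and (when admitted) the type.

yes — exactly-once usage across b, e, c, n, a; term : (T2 -> (((T3 -> T3) -> T2) -> T2) -> T2 -> T1) -> T1
variable uses: b=1; e=1; c [bound]=1; n [bound]=1; a [bound]=1
uses in reading order: c, e, n, a, b
typing: ✓ — (T2 -> (((T3 -> T3) -> T2) -> T2) -> T2 -> T1) -> T1
all disciplines: ordered ✗ · linear ✓ · affine ✓ · relevant ✓ · unrestricted ✓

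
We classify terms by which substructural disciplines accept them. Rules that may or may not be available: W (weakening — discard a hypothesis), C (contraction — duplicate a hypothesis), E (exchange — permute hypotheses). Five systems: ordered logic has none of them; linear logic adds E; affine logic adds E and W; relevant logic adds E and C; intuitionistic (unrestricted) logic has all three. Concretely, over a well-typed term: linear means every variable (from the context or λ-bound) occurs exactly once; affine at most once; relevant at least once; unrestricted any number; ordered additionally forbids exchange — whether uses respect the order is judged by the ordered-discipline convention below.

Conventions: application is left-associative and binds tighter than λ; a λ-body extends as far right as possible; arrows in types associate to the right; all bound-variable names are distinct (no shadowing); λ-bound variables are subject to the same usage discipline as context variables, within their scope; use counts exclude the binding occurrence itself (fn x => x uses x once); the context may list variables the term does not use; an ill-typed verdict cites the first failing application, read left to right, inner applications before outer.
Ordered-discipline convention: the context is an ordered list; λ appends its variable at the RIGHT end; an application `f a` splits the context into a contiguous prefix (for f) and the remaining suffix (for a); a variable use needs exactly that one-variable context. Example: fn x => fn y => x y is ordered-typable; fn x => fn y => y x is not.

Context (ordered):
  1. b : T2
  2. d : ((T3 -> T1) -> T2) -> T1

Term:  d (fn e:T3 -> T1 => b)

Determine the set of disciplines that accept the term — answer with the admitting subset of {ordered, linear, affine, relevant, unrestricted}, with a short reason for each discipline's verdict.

admitting disciplines: affine, unrestricted
use counts: b: 1×; d: 1×; e (λ-bound): 0×
uses in reading order: d, b
typing: ✓ — T1
ordered: ✗ — unused: e — weakening required
linear: ✗ — unused: e — weakening required
affine: ✓ — none of b, d, e used more than once
relevant: ✗ — unused: e — weakening required
unrestricted: ✓ — type-checks (T1) and nothing is barred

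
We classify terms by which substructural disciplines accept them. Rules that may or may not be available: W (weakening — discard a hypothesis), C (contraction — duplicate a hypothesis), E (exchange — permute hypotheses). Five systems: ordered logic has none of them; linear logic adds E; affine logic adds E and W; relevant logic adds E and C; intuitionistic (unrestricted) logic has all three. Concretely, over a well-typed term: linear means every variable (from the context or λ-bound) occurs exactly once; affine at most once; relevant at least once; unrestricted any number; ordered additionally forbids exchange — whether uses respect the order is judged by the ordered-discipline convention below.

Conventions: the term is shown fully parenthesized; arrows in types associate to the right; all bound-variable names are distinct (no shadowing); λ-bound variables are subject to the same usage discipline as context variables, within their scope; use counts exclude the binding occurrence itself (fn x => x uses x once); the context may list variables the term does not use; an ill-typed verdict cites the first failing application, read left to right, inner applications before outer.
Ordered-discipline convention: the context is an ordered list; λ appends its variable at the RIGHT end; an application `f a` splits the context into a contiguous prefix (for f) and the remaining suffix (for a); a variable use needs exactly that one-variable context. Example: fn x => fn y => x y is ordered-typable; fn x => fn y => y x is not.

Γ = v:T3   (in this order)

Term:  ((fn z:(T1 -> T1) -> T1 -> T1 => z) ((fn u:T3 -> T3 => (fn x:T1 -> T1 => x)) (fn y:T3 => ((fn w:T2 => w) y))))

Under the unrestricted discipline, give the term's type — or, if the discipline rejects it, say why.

not well-typed under unrestricted — not simply typable
usage: v ×0, z (λ-bound) ×1, u (λ-bound) ×0, x (λ-bound) ×1, y (λ-bound) ×1, w (λ-bound) ×1
left-to-right use order: z, x, w, y
typing: ill-typed: a function awaiting T2 gets T3
across the five disciplines: ordered ✗ · linear ✗ · affine ✗ · relevant ✗ · unrestricted ✗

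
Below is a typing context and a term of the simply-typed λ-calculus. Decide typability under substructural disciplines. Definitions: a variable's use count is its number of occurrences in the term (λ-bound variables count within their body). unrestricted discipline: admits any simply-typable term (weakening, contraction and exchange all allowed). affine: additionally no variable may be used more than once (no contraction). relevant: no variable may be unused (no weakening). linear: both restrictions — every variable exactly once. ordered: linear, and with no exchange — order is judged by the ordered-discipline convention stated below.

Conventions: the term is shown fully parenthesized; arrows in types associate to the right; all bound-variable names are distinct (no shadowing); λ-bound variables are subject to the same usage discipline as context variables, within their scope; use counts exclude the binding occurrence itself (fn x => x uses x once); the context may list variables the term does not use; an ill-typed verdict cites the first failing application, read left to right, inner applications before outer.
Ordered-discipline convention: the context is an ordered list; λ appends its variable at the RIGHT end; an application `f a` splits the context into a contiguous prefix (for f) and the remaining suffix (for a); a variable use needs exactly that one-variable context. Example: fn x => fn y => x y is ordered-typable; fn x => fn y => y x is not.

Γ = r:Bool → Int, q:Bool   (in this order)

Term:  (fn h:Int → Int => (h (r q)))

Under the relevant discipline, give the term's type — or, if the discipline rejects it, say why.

term : (Int → Int) → Int
counts: r: 1×; q: 1×; h (bound): 1×
left-to-right use order: h, r, q
typing: ✓ — (Int → Int) → Int
all disciplines: ordered ✗ | linear ✓ | affine ✓ | relevant ✓ | unrestricted ✓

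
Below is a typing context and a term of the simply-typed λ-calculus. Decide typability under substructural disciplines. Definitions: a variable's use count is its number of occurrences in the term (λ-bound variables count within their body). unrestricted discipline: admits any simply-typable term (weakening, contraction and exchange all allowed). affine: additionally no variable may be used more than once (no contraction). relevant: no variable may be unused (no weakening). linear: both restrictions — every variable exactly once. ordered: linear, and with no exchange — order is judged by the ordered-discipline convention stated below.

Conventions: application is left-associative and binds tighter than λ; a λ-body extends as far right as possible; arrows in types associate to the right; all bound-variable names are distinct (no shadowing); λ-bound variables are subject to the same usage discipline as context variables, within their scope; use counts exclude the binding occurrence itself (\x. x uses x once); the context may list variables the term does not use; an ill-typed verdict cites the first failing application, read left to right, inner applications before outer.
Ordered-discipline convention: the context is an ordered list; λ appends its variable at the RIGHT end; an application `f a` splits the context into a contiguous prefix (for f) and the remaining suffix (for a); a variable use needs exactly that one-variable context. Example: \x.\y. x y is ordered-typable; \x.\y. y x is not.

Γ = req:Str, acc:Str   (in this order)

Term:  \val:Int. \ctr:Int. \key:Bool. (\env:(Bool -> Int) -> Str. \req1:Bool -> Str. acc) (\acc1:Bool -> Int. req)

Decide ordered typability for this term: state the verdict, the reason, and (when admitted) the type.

no — val, ctr, key, env, req1, acc1 never used (weakening)
variable uses: req ×1, acc ×1, val (λ-bound) ×0, ctr (λ-bound) ×0, key (λ-bound) ×0, env (λ-bound) ×0, req1 (λ-bound) ×0, acc1 (λ-bound) ×0
order of uses: acc, req
typing: the term checks, with type Int -> Int -> Bool -> (Bool -> Str) -> Str
all disciplines: ordered ✗; linear ✗; affine ✓; relevant ✗; unrestricted ✓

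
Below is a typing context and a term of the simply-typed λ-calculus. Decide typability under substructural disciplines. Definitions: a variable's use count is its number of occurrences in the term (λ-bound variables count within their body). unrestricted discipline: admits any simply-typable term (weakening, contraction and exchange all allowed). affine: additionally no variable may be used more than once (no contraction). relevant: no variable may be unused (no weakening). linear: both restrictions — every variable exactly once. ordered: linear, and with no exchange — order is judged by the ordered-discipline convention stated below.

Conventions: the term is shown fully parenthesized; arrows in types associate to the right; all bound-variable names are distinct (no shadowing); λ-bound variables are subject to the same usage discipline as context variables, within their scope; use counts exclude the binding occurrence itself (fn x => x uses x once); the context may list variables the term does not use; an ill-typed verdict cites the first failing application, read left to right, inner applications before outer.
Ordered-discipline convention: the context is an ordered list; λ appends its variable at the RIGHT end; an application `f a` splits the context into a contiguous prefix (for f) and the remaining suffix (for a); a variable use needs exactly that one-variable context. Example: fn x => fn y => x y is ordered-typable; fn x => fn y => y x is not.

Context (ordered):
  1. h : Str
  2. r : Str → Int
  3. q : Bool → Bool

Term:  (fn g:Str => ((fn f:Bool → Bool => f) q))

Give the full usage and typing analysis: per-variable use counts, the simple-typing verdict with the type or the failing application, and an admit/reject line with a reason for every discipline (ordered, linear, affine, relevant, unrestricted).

use counts: h: 0; r: 0; q: 1; g [bound]: 0; f [bound]: 1
uses in reading order: f, q
typing: well-typed — term : Str → Bool → Bool
ordered: ✗, h, r, g never used (weakening)
linear: ✗, h, r, g never used (weakening)
affine: ✓, none of h, r, q, g, f used more than once
relevant: ✗, h, r, g never used (weakening)
unrestricted: ✓, simply typable at Str → Bool → Bool; W, C, E all held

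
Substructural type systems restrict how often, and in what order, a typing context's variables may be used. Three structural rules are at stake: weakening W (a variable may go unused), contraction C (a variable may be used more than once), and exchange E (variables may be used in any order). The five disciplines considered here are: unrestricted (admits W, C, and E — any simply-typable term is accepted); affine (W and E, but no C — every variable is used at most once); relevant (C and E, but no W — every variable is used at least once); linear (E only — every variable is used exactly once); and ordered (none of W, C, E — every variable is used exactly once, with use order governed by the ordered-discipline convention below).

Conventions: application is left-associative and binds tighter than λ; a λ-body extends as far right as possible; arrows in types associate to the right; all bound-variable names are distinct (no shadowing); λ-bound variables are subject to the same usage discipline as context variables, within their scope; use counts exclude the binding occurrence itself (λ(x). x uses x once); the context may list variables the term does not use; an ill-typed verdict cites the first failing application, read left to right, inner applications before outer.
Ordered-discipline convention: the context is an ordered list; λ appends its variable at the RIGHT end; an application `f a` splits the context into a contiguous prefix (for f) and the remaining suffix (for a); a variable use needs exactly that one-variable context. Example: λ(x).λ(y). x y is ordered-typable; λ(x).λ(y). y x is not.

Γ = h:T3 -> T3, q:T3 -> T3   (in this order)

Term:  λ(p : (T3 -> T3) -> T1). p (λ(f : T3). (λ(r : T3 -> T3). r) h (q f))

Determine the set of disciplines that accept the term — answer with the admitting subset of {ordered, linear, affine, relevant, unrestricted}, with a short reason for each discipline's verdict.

admitted in: linear, affine, relevant, unrestricted
use counts: h ×1; q ×1; p (λ-bound) ×1; f (λ-bound) ×1; r (λ-bound) ×1
left-to-right use order: p, r, h, q, f
typing: well-typed — term : ((T3 -> T3) -> T1) -> T1
ordered: ✗ — no contiguous prefix/suffix split fits p, r, h, q, f
linear: ✓ — single use per variable (h, q, p, f, r)
affine: ✓ — h, q, p, f, r: no repeats, contraction unneeded
relevant: ✓ — h, q, p, f, r: all used, weakening unneeded
unrestricted: ✓ — type-checks (((T3 -> T3) -> T1) -> T1) and nothing is barred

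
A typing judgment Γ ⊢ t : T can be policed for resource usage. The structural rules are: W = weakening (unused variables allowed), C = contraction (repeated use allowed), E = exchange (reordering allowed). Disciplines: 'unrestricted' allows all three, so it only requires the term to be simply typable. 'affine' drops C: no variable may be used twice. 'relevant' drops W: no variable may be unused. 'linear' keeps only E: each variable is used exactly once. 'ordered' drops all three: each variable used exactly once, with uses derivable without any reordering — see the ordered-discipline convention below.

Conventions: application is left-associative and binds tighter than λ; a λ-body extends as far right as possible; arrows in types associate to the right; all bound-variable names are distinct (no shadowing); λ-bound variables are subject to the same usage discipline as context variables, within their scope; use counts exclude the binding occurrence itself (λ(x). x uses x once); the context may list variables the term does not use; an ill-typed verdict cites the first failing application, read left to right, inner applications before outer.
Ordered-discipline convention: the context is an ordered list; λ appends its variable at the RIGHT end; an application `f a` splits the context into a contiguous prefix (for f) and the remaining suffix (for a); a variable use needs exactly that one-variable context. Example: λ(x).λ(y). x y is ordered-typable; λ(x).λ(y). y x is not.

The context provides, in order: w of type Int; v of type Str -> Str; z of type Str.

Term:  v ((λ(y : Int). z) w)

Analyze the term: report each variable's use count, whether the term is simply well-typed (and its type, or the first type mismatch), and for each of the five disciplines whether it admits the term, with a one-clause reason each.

variable uses: w: 1×; v: 1×; z: 1×; y [bound]: 0×
use order (left to right): v, z, w
typing: well-typed — term : Str
ordered: ✗ — y never used (weakening)
linear: ✗ — y never used (weakening)
affine: ✓ — none of w, v, z, y used more than once
relevant: ✗ — y never used (weakening)
unrestricted: ✓ — type-checks (Str) and nothing is barred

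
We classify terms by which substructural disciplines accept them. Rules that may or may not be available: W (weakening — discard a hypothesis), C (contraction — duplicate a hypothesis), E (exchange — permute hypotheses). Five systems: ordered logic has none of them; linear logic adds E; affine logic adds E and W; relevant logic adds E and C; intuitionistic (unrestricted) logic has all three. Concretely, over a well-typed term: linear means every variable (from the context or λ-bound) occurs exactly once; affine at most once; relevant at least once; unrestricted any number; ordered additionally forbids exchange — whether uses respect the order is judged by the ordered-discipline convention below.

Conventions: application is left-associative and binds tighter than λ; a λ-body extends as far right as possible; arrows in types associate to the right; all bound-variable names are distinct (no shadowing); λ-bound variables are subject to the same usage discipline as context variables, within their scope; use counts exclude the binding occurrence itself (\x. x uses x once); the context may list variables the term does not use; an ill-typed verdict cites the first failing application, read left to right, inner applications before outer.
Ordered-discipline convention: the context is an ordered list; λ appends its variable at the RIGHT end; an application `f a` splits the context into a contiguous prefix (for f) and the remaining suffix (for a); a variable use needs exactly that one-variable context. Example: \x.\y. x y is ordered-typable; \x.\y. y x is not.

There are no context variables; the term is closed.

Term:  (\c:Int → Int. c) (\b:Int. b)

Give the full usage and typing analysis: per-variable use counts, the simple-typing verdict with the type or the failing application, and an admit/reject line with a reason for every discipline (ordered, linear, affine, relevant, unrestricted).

usage: c (λ-bound): 1, b (λ-bound): 1
order of uses: c, b
typing: ✓ — Int → Int
ordered: ✓, c, b: once each, no exchange needed
linear: ✓, single use per variable (c, b)
affine: ✓, c, b: no repeats, contraction unneeded
relevant: ✓, c, b: all used, weakening unneeded
unrestricted: ✓, well-typed at Int → Int; no restrictions here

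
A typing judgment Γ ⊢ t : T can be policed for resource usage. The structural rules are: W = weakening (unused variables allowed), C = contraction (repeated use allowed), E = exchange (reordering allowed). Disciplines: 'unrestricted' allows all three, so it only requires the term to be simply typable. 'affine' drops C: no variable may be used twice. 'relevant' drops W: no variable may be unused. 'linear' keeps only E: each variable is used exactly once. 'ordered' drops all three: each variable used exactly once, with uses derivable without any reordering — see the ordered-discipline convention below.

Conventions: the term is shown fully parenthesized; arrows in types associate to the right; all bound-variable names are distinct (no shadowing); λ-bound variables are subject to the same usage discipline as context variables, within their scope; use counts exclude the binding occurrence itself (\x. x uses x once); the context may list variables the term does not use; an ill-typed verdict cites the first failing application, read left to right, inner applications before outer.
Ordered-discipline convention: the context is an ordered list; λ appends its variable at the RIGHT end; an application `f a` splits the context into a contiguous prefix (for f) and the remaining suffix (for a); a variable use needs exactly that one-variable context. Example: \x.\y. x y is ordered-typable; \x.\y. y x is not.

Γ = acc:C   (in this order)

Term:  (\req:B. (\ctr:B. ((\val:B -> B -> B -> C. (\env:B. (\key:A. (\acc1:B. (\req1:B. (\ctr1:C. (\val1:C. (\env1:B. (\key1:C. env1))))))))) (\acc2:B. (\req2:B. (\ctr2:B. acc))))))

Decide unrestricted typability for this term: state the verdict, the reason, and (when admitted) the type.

yes — well-typed at B -> B -> B -> A -> B -> B -> C -> C -> B -> C -> B; no restrictions here; term : B -> B -> B -> A -> B -> B -> C -> C -> B -> C -> B
variable uses: acc=1, req [bound]=0, ctr [bound]=0, val [bound]=0, env [bound]=0, key [bound]=0, acc1 [bound]=0, req1 [bound]=0, ctr1 [bound]=0, val1 [bound]=0, env1 [bound]=1, key1 [bound]=0, acc2 [bound]=0, req2 [bound]=0, ctr2 [bound]=0
left-to-right use order: env1, acc
typing: well-typed at B -> B -> B -> A -> B -> B -> C -> C -> B -> C -> B
all disciplines: ordered ✗ | linear ✗ | affine ✓ | relevant ✗ | unrestricted ✓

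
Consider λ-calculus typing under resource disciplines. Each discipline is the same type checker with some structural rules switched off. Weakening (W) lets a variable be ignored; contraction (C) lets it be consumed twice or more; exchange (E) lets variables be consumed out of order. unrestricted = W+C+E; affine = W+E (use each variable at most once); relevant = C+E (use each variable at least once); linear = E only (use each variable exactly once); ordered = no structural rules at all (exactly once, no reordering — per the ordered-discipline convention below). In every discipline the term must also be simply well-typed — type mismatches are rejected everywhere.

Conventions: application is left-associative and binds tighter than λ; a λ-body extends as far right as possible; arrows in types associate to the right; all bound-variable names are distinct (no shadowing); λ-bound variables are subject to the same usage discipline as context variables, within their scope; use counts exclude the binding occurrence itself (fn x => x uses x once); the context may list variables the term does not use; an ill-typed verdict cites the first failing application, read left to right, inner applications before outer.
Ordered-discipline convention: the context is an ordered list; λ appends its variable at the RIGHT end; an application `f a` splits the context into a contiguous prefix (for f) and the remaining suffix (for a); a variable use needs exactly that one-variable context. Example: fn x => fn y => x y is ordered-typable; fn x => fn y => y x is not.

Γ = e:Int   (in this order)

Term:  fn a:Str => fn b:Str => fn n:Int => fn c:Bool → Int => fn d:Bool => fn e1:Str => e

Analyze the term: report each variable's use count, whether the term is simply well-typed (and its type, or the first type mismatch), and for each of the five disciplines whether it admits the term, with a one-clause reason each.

variable uses: e ×1, a (λ-bound) ×0, b (λ-bound) ×0, n (λ-bound) ×0, c (λ-bound) ×0, d (λ-bound) ×0, e1 (λ-bound) ×0
left-to-right use order: e
typing: the term checks, with type Str → Str → Int → (Bool → Int) → Bool → Str → Int
ordered: ✗, needs weakening: a, b, n, c, d, e1 unused
linear: ✗, needs weakening: a, b, n, c, d, e1 unused
affine: ✓, none of e, a, b, n, c, d, e1 used more than once
relevant: ✗, needs weakening: a, b, n, c, d, e1 unused
unrestricted: ✓, well-typed at Str → Str → Int → (Bool → Int) → Bool → Str → Int; no restrictions here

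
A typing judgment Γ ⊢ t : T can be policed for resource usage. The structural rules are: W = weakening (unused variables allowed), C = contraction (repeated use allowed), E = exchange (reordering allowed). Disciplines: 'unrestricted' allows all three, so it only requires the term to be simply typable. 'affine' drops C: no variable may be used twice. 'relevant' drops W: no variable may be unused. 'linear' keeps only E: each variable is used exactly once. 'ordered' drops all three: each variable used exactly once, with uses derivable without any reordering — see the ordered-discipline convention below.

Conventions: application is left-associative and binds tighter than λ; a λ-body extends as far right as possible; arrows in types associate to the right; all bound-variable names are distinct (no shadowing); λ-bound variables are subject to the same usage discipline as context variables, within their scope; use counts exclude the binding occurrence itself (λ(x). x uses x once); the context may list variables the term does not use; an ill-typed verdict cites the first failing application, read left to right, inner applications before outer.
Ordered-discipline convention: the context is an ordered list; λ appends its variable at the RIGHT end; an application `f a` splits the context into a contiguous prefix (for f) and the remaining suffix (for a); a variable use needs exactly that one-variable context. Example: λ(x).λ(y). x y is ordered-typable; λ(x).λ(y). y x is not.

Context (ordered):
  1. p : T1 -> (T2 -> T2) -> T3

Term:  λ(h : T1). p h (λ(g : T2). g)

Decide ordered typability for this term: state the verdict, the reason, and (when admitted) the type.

yes — single-use (p, h, g), ordered derivation ok; term : T1 -> T3
counts: p: 1, h (λ-bound): 1, g (λ-bound): 1
uses in reading order: p, h, g
typing: the term checks, with type T1 -> T3
across the five disciplines: ordered ✓ · linear ✓ · affine ✓ · relevant ✓ · unrestricted ✓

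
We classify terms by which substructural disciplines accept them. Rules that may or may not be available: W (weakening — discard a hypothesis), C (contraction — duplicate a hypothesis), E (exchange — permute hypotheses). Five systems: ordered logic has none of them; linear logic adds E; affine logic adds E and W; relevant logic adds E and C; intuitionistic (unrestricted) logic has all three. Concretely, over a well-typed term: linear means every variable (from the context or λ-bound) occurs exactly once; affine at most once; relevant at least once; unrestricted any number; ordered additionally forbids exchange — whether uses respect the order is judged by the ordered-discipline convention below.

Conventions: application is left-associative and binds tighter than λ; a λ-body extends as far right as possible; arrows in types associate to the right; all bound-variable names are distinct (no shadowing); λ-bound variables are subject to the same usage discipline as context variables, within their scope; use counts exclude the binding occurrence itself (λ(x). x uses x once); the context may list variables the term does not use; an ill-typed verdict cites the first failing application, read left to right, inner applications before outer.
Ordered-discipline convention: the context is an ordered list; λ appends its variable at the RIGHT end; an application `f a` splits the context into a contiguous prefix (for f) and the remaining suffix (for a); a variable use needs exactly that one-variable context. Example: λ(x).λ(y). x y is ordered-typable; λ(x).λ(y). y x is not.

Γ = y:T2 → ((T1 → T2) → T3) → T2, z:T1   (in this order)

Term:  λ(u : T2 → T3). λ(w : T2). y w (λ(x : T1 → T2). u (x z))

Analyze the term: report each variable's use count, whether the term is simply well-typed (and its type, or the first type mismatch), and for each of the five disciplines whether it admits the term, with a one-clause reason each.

use counts: y: 1×; z: 1×; u [bound]: 1×; w [bound]: 1×; x [bound]: 1×
order of uses: y, w, u, x, z
typing: the term checks, with type (T2 → T3) → T2 → T2
ordered ✗ (use order y, w, u, x, z needs exchange)
linear ✓ (exactly-once usage across y, z, u, w, x)
affine ✓ (no duplicate uses among y, z, u, w, x)
relevant ✓ (at least one use each (y, z, u, w, x))
unrestricted ✓ (type-checks ((T2 → T3) → T2 → T2) and nothing is barred)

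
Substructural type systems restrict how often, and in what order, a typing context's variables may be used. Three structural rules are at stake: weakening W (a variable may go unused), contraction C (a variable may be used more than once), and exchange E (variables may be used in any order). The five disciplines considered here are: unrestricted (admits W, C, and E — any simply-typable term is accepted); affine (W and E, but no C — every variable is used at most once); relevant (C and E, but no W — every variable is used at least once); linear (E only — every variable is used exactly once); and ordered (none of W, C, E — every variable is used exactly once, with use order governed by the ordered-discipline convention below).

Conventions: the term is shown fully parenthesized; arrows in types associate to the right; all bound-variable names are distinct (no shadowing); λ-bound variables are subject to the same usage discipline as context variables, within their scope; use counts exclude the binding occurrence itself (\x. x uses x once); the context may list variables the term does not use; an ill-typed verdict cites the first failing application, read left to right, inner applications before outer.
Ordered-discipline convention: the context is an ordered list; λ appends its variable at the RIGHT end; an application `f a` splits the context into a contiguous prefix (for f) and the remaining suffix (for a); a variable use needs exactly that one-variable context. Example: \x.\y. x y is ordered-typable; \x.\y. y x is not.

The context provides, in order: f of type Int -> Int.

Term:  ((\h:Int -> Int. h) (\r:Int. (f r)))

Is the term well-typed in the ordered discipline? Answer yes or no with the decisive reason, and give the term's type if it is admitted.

yes — f, h, r once each; derivable with no W/C/E; term : Int -> Int
usage: f: 1×, h (bound): 1×, r (bound): 1×
left-to-right use order: h, f, r
typing: well-typed — term : Int -> Int
summary: ordered ✓ | linear ✓ | affine ✓ | relevant ✓ | unrestricted ✓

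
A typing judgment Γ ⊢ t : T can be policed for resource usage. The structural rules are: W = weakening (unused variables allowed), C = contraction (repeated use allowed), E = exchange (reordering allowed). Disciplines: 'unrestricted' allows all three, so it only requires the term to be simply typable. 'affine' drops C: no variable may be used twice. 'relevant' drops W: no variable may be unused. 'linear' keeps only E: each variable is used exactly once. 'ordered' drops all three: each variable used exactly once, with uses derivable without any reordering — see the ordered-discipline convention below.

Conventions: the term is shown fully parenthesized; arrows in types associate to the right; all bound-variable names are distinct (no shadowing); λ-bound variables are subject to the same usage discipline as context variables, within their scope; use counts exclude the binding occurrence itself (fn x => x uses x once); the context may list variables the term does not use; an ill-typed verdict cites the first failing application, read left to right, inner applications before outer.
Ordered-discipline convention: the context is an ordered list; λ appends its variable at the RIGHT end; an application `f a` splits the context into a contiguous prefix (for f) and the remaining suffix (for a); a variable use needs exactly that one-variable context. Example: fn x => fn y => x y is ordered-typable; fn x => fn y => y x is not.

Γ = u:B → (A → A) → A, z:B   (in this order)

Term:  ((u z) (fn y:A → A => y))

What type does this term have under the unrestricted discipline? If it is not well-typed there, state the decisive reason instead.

not well-typed under unrestricted — not simply typable
variable uses: u: 1×; z: 1×; y (bound): 1×
use order (left to right): u, z, y
typing: ill-typed: argument of type (A → A) → A → A where A → A is required
across the five disciplines: ordered ✗ | linear ✗ | affine ✗ | relevant ✗ | unrestricted ✗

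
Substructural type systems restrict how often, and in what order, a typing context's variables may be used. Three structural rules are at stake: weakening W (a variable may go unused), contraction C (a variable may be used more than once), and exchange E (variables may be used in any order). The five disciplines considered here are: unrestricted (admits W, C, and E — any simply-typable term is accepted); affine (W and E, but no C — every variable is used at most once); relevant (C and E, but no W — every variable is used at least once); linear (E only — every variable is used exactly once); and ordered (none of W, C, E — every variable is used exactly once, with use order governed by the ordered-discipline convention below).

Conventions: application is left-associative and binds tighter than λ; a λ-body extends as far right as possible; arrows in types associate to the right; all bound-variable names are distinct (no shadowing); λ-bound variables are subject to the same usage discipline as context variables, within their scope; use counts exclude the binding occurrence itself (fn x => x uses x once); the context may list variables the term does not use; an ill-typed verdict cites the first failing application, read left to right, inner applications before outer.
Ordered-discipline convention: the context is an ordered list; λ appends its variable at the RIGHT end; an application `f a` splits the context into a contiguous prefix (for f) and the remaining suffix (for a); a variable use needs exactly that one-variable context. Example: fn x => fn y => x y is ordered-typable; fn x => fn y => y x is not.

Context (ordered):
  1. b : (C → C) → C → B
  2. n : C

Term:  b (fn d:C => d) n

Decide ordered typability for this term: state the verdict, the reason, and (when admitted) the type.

yes — one use each (b, n, d); ordered split holds; term : B
usage: b: 1×, n: 1×, d [bound]: 1×
order of uses: b, d, n
typing: well-typed at B
all disciplines: ordered ✓ | linear ✓ | affine ✓ | relevant ✓ | unrestricted ✓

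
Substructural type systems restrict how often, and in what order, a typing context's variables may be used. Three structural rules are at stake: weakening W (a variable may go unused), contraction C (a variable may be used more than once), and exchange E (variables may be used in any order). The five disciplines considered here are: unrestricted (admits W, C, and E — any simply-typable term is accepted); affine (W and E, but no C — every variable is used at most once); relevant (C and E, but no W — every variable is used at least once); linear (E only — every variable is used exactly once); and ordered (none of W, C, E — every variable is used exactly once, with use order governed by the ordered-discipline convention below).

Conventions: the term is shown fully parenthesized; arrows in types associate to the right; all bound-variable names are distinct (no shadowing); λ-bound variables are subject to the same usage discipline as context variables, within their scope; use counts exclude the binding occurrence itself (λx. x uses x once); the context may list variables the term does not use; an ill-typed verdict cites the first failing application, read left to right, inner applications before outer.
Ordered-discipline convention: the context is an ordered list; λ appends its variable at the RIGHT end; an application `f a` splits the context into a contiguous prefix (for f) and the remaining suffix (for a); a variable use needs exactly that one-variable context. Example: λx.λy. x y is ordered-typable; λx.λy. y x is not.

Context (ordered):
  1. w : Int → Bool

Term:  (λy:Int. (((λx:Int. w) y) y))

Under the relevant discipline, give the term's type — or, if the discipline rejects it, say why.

not well-typed under relevant — unused: x — weakening required
counts: w=1; y (bound)=2; x (bound)=0
use order (left to right): w, y, y
typing: the term checks, with type Int → Bool
all disciplines: ordered ✗ | linear ✗ | affine ✗ | relevant ✗ | unrestricted ✓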